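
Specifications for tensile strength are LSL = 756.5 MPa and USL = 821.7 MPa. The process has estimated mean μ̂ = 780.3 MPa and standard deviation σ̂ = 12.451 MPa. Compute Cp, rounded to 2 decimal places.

Cp = (USL − LSL) / (6σ̂) = (821.7 − 756.5) / (6 × 12.451) = 65.2000 / 74.7060 = 0.8728

0.87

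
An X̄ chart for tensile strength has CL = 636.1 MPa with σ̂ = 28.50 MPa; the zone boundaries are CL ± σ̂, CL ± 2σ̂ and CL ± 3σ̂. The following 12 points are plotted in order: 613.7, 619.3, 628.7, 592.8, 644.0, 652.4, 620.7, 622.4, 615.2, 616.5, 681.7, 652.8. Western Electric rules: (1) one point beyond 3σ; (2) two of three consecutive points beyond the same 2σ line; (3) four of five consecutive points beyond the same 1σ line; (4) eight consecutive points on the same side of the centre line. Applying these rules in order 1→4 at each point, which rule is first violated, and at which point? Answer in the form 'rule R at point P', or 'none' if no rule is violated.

none

Zone of each point (C = within 1σ̂, B = 1σ̂–2σ̂, A = 2σ̂–3σ̂, * = beyond 3σ̂; sign = side of CL): 1:-C, 2:-C, 3:-C, 4:-B, 5:+C, 6:+C, 7:-C, 8:-C, 9:-C, 10:-C, 11:+B, 12:+C
No rule fires across all 12 points.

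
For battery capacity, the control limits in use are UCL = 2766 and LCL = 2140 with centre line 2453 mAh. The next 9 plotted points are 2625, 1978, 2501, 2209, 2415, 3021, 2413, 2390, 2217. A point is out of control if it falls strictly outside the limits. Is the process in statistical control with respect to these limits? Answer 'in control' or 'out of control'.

out of control

Compare each point to [2140, 2766]: sample 2 = 1978 < LCL; sample 6 = 3021 > UCL.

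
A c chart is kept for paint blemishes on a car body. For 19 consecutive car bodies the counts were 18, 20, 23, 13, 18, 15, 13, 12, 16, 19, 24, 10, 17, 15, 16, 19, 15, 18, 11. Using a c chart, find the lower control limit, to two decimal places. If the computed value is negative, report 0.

c̄ = (18 + 20 + 23 + 13 + 18 + 15 + 13 + 12 + 16 + 19 + 24 + 10 + 17 + 15 + 16 + 19 + 15 + 18 + 11) / 19 = 312 / 19 = 16.4211
LCL = c̄ − 3√c̄ = 16.4211 − 3 × 4.0523 = 4.2642

4.26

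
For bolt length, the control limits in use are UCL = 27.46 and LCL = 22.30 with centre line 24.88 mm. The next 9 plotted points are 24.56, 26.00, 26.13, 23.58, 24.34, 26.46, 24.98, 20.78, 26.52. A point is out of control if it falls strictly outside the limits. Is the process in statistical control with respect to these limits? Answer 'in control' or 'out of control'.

Compare each point to [22.30, 27.46]: sample 8 = 20.78 < LCL.

out of control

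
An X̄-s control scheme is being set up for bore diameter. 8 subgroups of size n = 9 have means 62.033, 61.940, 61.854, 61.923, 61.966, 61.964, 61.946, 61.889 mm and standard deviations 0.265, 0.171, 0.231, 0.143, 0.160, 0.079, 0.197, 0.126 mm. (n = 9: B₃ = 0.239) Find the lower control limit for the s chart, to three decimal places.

0.041

s̄ = (0.265 + 0.171 + 0.231 + 0.143 + 0.160 + 0.079 + 0.197 + 0.126) / 8 = 0.1715
LCL_s = B₃·s̄ = 0.239 × 0.1715 = 0.0410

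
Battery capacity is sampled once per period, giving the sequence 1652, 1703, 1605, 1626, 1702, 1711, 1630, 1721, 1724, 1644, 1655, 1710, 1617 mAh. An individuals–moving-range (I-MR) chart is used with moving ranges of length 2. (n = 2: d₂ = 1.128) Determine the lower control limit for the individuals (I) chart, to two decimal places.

1520.96

X̄ = (1652 + 1703 + 1605 + 1626 + 1702 + 1711 + 1630 + 1721 + 1724 + 1644 + 1655 + 1710 + 1617) / 13 = 1669.2308
Moving ranges: 51, 98, 21, 76, 9, 81, 91, 3, 80, 11, 55, 93; M̄R̄ = 669.0000 / 12 = 55.7500
LCL = X̄ − 3·M̄R̄/d₂ = 1669.2308 − 3 × 55.7500 / 1.128 = 1520.9595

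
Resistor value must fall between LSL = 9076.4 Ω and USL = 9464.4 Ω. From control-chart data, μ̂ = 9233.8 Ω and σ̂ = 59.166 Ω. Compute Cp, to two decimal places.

Cp = (USL − LSL) / (6σ̂) = (9464.4 − 9076.4) / (6 × 59.166) = 388.0000 / 354.9960 = 1.0930

1.09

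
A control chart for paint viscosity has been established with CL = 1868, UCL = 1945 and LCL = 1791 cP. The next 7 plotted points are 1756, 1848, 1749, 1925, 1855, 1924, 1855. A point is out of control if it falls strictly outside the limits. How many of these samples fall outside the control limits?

2

Compare each point to [1791, 1945]: sample 1 = 1756 < LCL; sample 3 = 1749 < LCL.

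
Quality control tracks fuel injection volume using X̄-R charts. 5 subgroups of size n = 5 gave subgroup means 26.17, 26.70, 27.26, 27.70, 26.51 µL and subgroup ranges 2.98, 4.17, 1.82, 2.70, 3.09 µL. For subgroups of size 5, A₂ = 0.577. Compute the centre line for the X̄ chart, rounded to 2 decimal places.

26.87

X̄̄ = (26.17 + 26.70 + 27.26 + 27.70 + 26.51) / 5 = 134.3400 / 5 = 26.8680
CL = X̄̄ = 26.8680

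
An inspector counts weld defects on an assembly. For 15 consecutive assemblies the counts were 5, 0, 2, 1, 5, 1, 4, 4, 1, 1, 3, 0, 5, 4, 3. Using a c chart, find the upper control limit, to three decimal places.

7.437

c̄ = (5 + 0 + 2 + 1 + 5 + 1 + 4 + 4 + 1 + 1 + 3 + 0 + 5 + 4 + 3) / 15 = 39 / 15 = 2.6000
UCL = c̄ + 3√c̄ = 2.6000 + 3 × √2.6000 = 2.6000 + 3 × 1.6125 = 7.4374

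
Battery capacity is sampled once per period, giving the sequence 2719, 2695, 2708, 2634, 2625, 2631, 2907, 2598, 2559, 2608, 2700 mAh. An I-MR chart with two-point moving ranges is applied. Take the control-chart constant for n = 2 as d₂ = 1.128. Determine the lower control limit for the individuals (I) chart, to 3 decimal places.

2434.305

X̄ = (2719 + 2695 + 2708 + 2634 + 2625 + 2631 + 2907 + 2598 + 2559 + 2608 + 2700) / 11 = 2671.2727
Moving ranges: 24, 13, 74, 9, 6, 276, 309, 39, 49, 92; M̄R̄ = 891.0000 / 10 = 89.1000
LCL = X̄ − 3·M̄R̄/d₂ = 2671.2727 − 3 × 89.1000 / 1.128 = 2434.3046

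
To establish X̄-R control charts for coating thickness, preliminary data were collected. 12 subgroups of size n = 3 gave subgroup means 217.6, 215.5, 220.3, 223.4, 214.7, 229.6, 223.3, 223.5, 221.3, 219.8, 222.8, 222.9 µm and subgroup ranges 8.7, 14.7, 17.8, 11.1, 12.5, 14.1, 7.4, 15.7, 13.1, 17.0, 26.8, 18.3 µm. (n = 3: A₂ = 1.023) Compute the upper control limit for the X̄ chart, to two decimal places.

X̄̄ = (217.6 + 215.5 + 220.3 + 223.4 + 214.7 + 229.6 + 223.3 + 223.5 + 221.3 + 219.8 + 222.8 + 222.9) / 12 = 2654.7000 / 12 = 221.2250
R̄ = (8.7 + 14.7 + 17.8 + 11.1 + 12.5 + 14.1 + 7.4 + 15.7 + 13.1 + 17.0 + 26.8 + 18.3) / 12 = 177.2000 / 12 = 14.7667
UCL = X̄̄ + A₂·R̄ = 221.2250 + 1.023 × 14.7667 = 236.3313

236.33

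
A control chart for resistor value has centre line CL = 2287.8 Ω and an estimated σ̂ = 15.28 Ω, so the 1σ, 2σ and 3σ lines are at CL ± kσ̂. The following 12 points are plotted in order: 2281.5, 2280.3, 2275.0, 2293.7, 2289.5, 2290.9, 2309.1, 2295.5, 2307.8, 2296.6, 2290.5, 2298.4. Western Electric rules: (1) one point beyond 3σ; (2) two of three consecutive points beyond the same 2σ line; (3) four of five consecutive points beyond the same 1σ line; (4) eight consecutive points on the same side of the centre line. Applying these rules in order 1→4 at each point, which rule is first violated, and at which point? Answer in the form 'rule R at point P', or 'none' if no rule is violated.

rule 4 at point 11

Zone of each point (C = within 1σ̂, B = 1σ̂–2σ̂, A = 2σ̂–3σ̂, * = beyond 3σ̂; sign = side of CL): 1:-C, 2:-C, 3:-C, 4:+C, 5:+C, 6:+C, 7:+B, 8:+C, 9:+B, 10:+C, 11:+C, 12:+C
Rule 4 (eight consecutive points on the same side of the centre line) is satisfied at point 11.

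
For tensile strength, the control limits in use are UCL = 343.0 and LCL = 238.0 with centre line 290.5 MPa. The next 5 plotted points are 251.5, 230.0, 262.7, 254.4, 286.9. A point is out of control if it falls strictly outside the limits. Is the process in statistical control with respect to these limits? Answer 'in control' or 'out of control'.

out of control

Compare each point to [238.0, 343.0]: sample 2 = 230.0 < LCL.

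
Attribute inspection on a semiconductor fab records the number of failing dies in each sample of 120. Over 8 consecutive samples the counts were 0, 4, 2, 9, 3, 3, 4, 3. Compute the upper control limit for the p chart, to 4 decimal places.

0.0753

p̄ = Σdᵢ / (k·n) = 28 / (8 × 120) = 0.02917
UCL = p̄ + 3·√(p̄(1−p̄)/n) = 0.02917 + 3 × √(0.02917×0.97083/120) = 0.02917 + 3 × 0.01536 = 0.07525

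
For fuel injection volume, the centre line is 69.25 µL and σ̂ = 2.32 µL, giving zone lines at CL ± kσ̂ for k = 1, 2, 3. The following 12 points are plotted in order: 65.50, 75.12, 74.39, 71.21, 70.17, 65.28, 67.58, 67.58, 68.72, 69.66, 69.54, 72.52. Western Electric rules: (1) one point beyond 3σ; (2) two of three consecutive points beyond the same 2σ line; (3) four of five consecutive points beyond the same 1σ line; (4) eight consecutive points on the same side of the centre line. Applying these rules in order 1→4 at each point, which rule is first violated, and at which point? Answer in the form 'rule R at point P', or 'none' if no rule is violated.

rule 2 at point 3

Zone of each point (C = within 1σ̂, B = 1σ̂–2σ̂, A = 2σ̂–3σ̂, * = beyond 3σ̂; sign = side of CL): 1:-B, 2:+A, 3:+A, 4:+C, 5:+C, 6:-B, 7:-C, 8:-C, 9:-C, 10:+C, 11:+C, 12:+B
Rule 2 (two of three consecutive points beyond the same 2σ limit) is satisfied at point 3.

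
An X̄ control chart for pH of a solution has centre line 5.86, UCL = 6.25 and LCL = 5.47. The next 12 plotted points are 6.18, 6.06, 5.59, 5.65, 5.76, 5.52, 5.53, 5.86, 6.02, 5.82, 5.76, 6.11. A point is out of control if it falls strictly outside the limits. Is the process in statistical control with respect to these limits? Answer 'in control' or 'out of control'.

in control

All 12 points lie within [5.47, 6.25].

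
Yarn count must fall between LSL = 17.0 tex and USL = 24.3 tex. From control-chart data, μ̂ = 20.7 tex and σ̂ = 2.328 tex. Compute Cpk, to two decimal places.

0.52

Cpu = (USL − μ̂) / (3σ̂) = (24.3 − 20.7) / (3 × 2.328) = 0.5155; Cpl = (μ̂ − LSL) / (3σ̂) = (20.7 − 17.0) / (3 × 2.328) = 0.5298; Cpk = min(Cpu, Cpl) = 0.5155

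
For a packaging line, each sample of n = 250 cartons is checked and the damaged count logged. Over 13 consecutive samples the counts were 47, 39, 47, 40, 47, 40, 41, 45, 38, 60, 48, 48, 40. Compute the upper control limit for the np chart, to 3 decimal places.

p̄ = Σdᵢ / (k·n) = 580 / (13 × 250) = 0.17846
UCL = np̄ + 3·√(np̄(1−p̄)) = 44.6154 + 3 × √(44.6154×0.82154) = 44.6154 + 3 × 6.0542 = 62.7780

62.778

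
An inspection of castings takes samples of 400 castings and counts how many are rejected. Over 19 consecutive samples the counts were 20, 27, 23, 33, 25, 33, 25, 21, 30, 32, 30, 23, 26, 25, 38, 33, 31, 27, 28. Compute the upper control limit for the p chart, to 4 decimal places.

0.1079

p̄ = Σdᵢ / (k·n) = 530 / (19 × 400) = 0.06974
UCL = p̄ + 3·√(p̄(1−p̄)/n) = 0.06974 + 3 × √(0.06974×0.93026/400) = 0.06974 + 3 × 0.01274 = 0.10794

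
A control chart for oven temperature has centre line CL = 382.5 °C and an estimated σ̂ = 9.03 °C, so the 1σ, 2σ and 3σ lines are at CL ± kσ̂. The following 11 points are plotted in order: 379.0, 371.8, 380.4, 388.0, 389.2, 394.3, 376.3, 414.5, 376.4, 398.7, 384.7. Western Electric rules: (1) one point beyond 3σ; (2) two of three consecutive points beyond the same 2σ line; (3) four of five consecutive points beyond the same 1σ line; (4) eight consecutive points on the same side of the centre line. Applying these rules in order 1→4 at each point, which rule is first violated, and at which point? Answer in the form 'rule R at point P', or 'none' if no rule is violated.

Zone of each point (C = within 1σ̂, B = 1σ̂–2σ̂, A = 2σ̂–3σ̂, * = beyond 3σ̂; sign = side of CL): 1:-C, 2:-B, 3:-C, 4:+C, 5:+C, 6:+B, 7:-C, 8:+*, 9:-C, 10:+B, 11:+C
Rule 1 (one point beyond the 3σ limits) is satisfied at point 8.

rule 1 at point 8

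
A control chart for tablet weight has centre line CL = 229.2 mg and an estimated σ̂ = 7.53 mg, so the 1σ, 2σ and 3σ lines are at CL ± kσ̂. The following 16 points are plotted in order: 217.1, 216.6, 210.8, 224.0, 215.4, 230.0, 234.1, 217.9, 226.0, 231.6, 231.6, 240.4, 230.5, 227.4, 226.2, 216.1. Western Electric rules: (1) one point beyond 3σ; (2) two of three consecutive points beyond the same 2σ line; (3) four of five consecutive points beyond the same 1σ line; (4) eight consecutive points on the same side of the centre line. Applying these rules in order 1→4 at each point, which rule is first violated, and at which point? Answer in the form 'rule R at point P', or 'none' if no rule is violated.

Zone of each point (C = within 1σ̂, B = 1σ̂–2σ̂, A = 2σ̂–3σ̂, * = beyond 3σ̂; sign = side of CL): 1:-B, 2:-B, 3:-A, 4:-C, 5:-B, 6:+C, 7:+C, 8:-B, 9:-C, 10:+C, 11:+C, 12:+B, 13:+C, 14:-C, 15:-C, 16:-B
Rule 3 (four of five consecutive points beyond the same 1σ limit) is satisfied at point 5.

rule 3 at point 5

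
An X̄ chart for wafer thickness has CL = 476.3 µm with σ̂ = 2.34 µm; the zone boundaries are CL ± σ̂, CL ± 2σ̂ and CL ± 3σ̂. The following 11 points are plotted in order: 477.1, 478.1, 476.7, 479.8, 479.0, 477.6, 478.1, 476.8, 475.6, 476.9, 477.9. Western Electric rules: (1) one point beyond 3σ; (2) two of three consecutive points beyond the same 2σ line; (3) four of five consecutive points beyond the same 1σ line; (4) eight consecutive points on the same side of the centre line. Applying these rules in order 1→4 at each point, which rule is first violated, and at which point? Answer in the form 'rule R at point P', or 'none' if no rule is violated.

rule 4 at point 8

Zone of each point (C = within 1σ̂, B = 1σ̂–2σ̂, A = 2σ̂–3σ̂, * = beyond 3σ̂; sign = side of CL): 1:+C, 2:+C, 3:+C, 4:+B, 5:+B, 6:+C, 7:+C, 8:+C, 9:-C, 10:+C, 11:+C
Rule 4 (eight consecutive points on the same side of the centre line) is satisfied at point 8.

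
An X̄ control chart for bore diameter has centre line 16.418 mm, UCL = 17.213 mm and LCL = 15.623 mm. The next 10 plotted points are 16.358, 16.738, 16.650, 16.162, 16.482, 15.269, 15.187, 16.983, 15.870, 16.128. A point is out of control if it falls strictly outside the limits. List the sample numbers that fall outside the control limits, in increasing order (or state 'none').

Compare each point to [15.623, 17.213]: sample 6 = 15.269 < LCL; sample 7 = 15.187 < LCL.

6, 7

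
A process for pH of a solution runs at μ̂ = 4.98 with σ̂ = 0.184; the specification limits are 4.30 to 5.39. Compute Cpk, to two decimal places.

0.74

Cpu = (USL − μ̂) / (3σ̂) = (5.39 − 4.98) / (3 × 0.184) = 0.7428; Cpl = (μ̂ − LSL) / (3σ̂) = (4.98 − 4.30) / (3 × 0.184) = 1.2319; Cpk = min(Cpu, Cpl) = 0.7428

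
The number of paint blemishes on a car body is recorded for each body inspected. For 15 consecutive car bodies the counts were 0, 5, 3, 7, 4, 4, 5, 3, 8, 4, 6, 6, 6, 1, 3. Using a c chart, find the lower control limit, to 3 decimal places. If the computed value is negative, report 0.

c̄ = (0 + 5 + 3 + 7 + 4 + 4 + 5 + 3 + 8 + 4 + 6 + 6 + 6 + 1 + 3) / 15 = 65 / 15 = 4.3333
LCL = c̄ − 3√c̄ = 4.3333 − 3 × 2.0817 = -1.9117 → 0 (cannot be negative)

0.000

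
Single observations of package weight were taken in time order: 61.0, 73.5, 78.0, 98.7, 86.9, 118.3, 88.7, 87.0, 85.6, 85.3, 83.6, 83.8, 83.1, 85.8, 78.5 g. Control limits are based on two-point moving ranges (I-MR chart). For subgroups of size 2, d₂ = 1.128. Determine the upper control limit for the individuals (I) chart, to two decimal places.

X̄ = (61.0 + 73.5 + 78.0 + 98.7 + 86.9 + 118.3 + 88.7 + 87.0 + 85.6 + 85.3 + 83.6 + 83.8 + 83.1 + 85.8 + 78.5) / 15 = 85.1867
Moving ranges: 12.5, 4.5, 20.7, 11.8, 31.4, 29.6, 1.7, 1.4, 0.3, 1.7, 0.2, 0.7, 2.7, 7.3; M̄R̄ = 126.5000 / 14 = 9.0357
UCL = X̄ + 3·M̄R̄/d₂ = 85.1867 + 3 × 9.0357 / 1.128 = 109.2178

109.22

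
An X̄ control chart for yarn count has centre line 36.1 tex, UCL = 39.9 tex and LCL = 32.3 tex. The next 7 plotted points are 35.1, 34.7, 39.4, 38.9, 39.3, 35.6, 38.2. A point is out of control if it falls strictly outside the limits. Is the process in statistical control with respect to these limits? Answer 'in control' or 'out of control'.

in control

All 7 points lie within [32.3, 39.9].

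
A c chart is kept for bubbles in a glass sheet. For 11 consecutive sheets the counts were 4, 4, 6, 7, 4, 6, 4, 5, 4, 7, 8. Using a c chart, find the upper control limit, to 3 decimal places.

12.311

c̄ = (4 + 4 + 6 + 7 + 4 + 6 + 4 + 5 + 4 + 7 + 8) / 11 = 59 / 11 = 5.3636
UCL = c̄ + 3√c̄ = 5.3636 + 3 × √5.3636 = 5.3636 + 3 × 2.3160 = 12.3115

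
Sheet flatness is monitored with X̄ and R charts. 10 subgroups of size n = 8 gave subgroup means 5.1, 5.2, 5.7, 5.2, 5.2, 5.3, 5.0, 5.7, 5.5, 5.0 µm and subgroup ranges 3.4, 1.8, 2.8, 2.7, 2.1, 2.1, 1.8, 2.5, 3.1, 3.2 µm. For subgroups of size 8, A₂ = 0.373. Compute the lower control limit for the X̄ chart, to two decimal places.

4.34

X̄̄ = (5.1 + 5.2 + 5.7 + 5.2 + 5.2 + 5.3 + 5.0 + 5.7 + 5.5 + 5.0) / 10 = 52.9000 / 10 = 5.2900
R̄ = (3.4 + 1.8 + 2.8 + 2.7 + 2.1 + 2.1 + 1.8 + 2.5 + 3.1 + 3.2) / 10 = 25.5000 / 10 = 2.5500
LCL = X̄̄ − A₂·R̄ = 5.2900 − 0.373 × 2.5500 = 4.3388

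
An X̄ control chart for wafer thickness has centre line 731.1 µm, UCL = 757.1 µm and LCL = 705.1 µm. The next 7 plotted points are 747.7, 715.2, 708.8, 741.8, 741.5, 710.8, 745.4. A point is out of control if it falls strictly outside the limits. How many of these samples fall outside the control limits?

All 7 points lie within [705.1, 757.1].

0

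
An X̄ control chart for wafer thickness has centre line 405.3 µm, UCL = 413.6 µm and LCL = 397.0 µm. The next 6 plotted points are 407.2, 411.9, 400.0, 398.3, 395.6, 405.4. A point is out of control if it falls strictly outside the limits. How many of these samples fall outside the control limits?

1

Compare each point to [397.0, 413.6]: sample 5 = 395.6 < LCL.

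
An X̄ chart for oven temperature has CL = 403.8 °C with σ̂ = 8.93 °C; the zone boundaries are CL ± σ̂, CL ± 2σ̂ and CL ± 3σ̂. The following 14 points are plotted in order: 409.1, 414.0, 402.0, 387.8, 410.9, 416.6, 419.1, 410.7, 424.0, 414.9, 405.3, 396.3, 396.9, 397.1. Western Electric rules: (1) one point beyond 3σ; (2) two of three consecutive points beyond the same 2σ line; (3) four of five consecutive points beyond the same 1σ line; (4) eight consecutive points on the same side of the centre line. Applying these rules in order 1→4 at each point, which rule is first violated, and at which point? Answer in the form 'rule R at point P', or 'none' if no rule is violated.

rule 3 at point 10

Zone of each point (C = within 1σ̂, B = 1σ̂–2σ̂, A = 2σ̂–3σ̂, * = beyond 3σ̂; sign = side of CL): 1:+C, 2:+B, 3:-C, 4:-B, 5:+C, 6:+B, 7:+B, 8:+C, 9:+A, 10:+B, 11:+C, 12:-C, 13:-C, 14:-C
Rule 3 (four of five consecutive points beyond the same 1σ limit) is satisfied at point 10.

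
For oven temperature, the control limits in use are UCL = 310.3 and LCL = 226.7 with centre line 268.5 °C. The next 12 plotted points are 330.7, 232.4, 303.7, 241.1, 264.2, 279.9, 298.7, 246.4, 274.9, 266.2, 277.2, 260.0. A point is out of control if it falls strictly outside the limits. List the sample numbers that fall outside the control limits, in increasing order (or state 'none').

1

Compare each point to [226.7, 310.3]: sample 1 = 330.7 > UCL.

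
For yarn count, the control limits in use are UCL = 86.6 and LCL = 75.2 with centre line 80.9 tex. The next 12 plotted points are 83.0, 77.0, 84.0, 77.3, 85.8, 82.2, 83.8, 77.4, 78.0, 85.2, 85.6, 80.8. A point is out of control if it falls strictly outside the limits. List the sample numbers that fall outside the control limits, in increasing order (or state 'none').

none

All 12 points lie within [75.2, 86.6].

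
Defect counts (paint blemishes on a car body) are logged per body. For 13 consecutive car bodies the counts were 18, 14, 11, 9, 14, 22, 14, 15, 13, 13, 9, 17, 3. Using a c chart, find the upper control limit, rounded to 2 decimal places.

24.14

c̄ = (18 + 14 + 11 + 9 + 14 + 22 + 14 + 15 + 13 + 13 + 9 + 17 + 3) / 13 = 172 / 13 = 13.2308
UCL = c̄ + 3√c̄ = 13.2308 + 3 × √13.2308 = 13.2308 + 3 × 3.6374 = 24.1430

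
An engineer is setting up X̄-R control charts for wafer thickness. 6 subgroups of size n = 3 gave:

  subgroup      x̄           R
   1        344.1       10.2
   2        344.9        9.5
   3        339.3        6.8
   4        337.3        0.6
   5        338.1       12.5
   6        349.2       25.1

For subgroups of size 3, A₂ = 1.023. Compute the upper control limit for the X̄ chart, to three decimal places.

X̄̄ = (344.1 + 344.9 + 339.3 + 337.3 + 338.1 + 349.2) / 6 = 2052.9000 / 6 = 342.1500
R̄ = (10.2 + 9.5 + 6.8 + 0.6 + 12.5 + 25.1) / 6 = 64.7000 / 6 = 10.7833
UCL = X̄̄ + A₂·R̄ = 342.1500 + 1.023 × 10.7833 = 353.1814

353.181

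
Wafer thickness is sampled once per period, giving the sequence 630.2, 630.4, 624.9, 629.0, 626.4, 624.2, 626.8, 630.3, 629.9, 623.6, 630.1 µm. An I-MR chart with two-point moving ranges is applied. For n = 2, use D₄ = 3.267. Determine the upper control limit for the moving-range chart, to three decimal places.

11.075

Moving ranges: 0.2, 5.5, 4.1, 2.6, 2.2, 2.6, 3.5, 0.4, 6.3, 6.5; M̄R̄ = 33.9000 / 10 = 3.3900
UCL_MR = D₄·M̄R̄ = 3.267 × 3.3900 = 11.0751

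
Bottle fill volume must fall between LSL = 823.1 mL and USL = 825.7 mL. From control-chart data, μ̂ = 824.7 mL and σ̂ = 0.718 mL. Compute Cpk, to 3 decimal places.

0.464

Cpu = (USL − μ̂) / (3σ̂) = (825.7 − 824.7) / (3 × 0.718) = 0.4643; Cpl = (μ̂ − LSL) / (3σ̂) = (824.7 − 823.1) / (3 × 0.718) = 0.7428; Cpk = min(Cpu, Cpl) = 0.4643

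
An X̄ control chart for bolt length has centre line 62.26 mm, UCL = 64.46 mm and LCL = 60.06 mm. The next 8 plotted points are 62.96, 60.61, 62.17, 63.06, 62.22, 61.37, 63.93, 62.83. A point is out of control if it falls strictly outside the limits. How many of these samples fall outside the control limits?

0

All 8 points lie within [60.06, 64.46].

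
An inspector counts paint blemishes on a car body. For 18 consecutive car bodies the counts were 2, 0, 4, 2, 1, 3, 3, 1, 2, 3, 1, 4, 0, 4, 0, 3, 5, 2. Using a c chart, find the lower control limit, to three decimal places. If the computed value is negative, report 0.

c̄ = (2 + 0 + 4 + 2 + 1 + 3 + 3 + 1 + 2 + 3 + 1 + 4 + 0 + 4 + 0 + 3 + 5 + 2) / 18 = 40 / 18 = 2.2222
LCL = c̄ − 3√c̄ = 2.2222 − 3 × 1.4907 = -2.2499 → 0 (cannot be negative)

0.000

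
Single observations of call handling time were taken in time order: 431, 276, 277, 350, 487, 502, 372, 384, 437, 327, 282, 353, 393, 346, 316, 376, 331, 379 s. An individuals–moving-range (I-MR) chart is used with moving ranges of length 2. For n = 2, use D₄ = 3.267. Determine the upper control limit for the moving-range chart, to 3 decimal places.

Moving ranges: 155, 1, 73, 137, 15, 130, 12, 53, 110, 45, 71, 40, 47, 30, 60, 45, 48; M̄R̄ = 1072.0000 / 17 = 63.0588
UCL_MR = D₄·M̄R̄ = 3.267 × 63.0588 = 206.0132

206.013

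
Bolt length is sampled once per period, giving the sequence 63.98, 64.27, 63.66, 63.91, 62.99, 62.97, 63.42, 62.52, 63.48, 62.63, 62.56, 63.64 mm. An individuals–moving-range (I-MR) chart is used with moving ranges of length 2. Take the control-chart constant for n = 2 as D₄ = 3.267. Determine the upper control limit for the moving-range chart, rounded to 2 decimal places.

1.90

Moving ranges: 0.29, 0.61, 0.25, 0.92, 0.02, 0.45, 0.90, 0.96, 0.85, 0.07, 1.08; M̄R̄ = 6.4000 / 11 = 0.5818
UCL_MR = D₄·M̄R̄ = 3.267 × 0.5818 = 1.9008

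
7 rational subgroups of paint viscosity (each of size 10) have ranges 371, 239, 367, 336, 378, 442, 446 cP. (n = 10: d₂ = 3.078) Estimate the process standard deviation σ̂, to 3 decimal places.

R̄ = (371 + 239 + 367 + 336 + 378 + 442 + 446) / 7 = 368.4286
σ̂ = R̄ / d₂ = 368.4286 / 3.078 = 119.6974

119.697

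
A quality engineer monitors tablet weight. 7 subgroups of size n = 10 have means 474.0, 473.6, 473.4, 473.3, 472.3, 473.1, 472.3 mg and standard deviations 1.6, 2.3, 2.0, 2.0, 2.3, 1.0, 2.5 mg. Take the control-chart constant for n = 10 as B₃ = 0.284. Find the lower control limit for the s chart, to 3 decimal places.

0.556

s̄ = (1.6 + 2.3 + 2.0 + 2.0 + 2.3 + 1.0 + 2.5) / 7 = 1.9571
LCL_s = B₃·s̄ = 0.284 × 1.9571 = 0.5558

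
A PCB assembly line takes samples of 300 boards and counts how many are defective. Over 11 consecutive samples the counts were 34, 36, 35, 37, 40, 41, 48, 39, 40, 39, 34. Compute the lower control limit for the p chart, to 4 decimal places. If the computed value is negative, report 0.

p̄ = Σdᵢ / (k·n) = 423 / (11 × 300) = 0.12818
LCL = p̄ − 3·√(p̄(1−p̄)/n) = 0.12818 − 3 × 0.01930 = 0.07028

0.0703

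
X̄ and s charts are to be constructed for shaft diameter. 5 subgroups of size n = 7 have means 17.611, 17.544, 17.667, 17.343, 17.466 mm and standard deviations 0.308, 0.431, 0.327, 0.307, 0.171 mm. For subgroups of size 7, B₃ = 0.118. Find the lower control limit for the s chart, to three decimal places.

s̄ = (0.308 + 0.431 + 0.327 + 0.307 + 0.171) / 5 = 0.3088
LCL_s = B₃·s̄ = 0.118 × 0.3088 = 0.0364

0.036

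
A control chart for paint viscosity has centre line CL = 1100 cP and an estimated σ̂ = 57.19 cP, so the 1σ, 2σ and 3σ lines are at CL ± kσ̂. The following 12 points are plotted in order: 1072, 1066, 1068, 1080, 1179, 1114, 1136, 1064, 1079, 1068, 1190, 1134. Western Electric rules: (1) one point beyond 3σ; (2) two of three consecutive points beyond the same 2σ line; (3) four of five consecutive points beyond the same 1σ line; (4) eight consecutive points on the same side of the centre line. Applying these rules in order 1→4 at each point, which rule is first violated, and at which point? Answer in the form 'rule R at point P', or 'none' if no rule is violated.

none

Zone of each point (C = within 1σ̂, B = 1σ̂–2σ̂, A = 2σ̂–3σ̂, * = beyond 3σ̂; sign = side of CL): 1:-C, 2:-C, 3:-C, 4:-C, 5:+B, 6:+C, 7:+C, 8:-C, 9:-C, 10:-C, 11:+B, 12:+C
No rule fires across all 12 points.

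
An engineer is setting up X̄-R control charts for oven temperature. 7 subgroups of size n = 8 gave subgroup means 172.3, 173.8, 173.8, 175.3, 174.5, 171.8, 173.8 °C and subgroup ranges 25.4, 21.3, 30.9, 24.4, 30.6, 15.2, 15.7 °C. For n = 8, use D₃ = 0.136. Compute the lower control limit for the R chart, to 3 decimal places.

R̄ = (25.4 + 21.3 + 30.9 + 24.4 + 30.6 + 15.2 + 15.7) / 7 = 163.5000 / 7 = 23.3571
LCL_R = D₃·R̄ = 0.136 × 23.3571 = 3.1766

3.177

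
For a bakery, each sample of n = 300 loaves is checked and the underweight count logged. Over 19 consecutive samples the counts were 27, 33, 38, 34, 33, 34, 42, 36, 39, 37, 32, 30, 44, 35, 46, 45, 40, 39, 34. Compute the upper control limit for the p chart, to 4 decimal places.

0.1792

p̄ = Σdᵢ / (k·n) = 698 / (19 × 300) = 0.12246
UCL = p̄ + 3·√(p̄(1−p̄)/n) = 0.12246 + 3 × √(0.12246×0.87754/300) = 0.12246 + 3 × 0.01893 = 0.17923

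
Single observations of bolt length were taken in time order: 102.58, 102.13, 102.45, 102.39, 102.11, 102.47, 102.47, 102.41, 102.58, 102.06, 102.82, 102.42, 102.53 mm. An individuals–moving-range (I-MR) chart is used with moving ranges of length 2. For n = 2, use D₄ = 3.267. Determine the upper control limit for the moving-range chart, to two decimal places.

0.95

Moving ranges: 0.45, 0.32, 0.06, 0.28, 0.36, 0.00, 0.06, 0.17, 0.52, 0.76, 0.40, 0.11; M̄R̄ = 3.4900 / 12 = 0.2908
UCL_MR = D₄·M̄R̄ = 3.267 × 0.2908 = 0.9502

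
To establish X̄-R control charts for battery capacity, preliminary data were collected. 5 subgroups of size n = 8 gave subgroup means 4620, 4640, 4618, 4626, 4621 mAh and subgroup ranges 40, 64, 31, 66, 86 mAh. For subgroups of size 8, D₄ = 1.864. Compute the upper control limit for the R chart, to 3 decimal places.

R̄ = (40 + 64 + 31 + 66 + 86) / 5 = 287.0000 / 5 = 57.4000
UCL_R = D₄·R̄ = 1.864 × 57.4000 = 106.9936

106.994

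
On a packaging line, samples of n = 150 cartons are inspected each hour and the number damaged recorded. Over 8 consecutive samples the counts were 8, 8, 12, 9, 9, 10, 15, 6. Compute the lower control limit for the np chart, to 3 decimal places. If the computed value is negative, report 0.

p̄ = Σdᵢ / (k·n) = 77 / (8 × 150) = 0.06417
LCL = np̄ − 3·√(np̄(1−p̄)) = 9.6250 − 3 × 3.0012 = 0.6213

0.621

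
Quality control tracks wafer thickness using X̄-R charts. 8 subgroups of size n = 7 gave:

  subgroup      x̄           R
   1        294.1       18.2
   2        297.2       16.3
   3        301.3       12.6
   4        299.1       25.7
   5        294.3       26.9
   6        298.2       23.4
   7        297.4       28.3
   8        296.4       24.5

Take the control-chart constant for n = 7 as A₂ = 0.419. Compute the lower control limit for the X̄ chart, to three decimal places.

X̄̄ = (294.1 + 297.2 + 301.3 + 299.1 + 294.3 + 298.2 + 297.4 + 296.4) / 8 = 2378.0000 / 8 = 297.2500
R̄ = (18.2 + 16.3 + 12.6 + 25.7 + 26.9 + 23.4 + 28.3 + 24.5) / 8 = 175.9000 / 8 = 21.9875
LCL = X̄̄ − A₂·R̄ = 297.2500 − 0.419 × 21.9875 = 288.0372

288.037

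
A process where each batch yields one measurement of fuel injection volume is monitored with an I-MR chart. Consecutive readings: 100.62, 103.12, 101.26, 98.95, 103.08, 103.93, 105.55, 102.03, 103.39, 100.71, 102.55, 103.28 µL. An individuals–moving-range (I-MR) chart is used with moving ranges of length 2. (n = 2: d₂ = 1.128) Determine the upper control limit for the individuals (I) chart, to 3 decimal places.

X̄ = (100.62 + 103.12 + 101.26 + 98.95 + 103.08 + 103.93 + 105.55 + 102.03 + 103.39 + 100.71 + 102.55 + 103.28) / 12 = 102.3725
Moving ranges: 2.50, 1.86, 2.31, 4.13, 0.85, 1.62, 3.52, 1.36, 2.68, 1.84, 0.73; M̄R̄ = 23.4000 / 11 = 2.1273
UCL = X̄ + 3·M̄R̄/d₂ = 102.3725 + 3 × 2.1273 / 1.128 = 108.0301

108.030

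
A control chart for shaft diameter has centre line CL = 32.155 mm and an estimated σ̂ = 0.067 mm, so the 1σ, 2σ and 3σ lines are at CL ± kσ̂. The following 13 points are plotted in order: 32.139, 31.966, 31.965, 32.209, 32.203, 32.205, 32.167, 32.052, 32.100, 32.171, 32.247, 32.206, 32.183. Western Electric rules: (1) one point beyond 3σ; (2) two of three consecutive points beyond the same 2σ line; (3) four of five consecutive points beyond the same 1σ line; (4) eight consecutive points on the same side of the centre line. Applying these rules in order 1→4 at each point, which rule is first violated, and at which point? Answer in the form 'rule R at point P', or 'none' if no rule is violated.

Zone of each point (C = within 1σ̂, B = 1σ̂–2σ̂, A = 2σ̂–3σ̂, * = beyond 3σ̂; sign = side of CL): 1:-C, 2:-A, 3:-A, 4:+C, 5:+C, 6:+C, 7:+C, 8:-B, 9:-C, 10:+C, 11:+B, 12:+C, 13:+C
Rule 2 (two of three consecutive points beyond the same 2σ limit) is satisfied at point 3.

rule 2 at point 3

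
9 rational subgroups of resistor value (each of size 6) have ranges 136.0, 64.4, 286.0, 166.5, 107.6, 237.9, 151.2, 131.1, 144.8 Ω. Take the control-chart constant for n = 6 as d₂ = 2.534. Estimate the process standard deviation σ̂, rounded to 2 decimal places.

62.51

R̄ = (136.0 + 64.4 + 286.0 + 166.5 + 107.6 + 237.9 + 151.2 + 131.1 + 144.8) / 9 = 158.3889
σ̂ = R̄ / d₂ = 158.3889 / 2.534 = 62.5055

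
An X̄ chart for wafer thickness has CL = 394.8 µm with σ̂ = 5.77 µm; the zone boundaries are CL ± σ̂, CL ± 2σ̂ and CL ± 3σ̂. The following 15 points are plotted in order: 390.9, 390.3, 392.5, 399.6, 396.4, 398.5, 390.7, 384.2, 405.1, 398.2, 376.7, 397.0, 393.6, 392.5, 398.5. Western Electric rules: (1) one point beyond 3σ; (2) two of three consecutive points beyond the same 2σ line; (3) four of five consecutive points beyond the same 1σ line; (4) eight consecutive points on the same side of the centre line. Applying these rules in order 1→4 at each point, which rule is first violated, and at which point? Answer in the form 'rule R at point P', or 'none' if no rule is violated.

Zone of each point (C = within 1σ̂, B = 1σ̂–2σ̂, A = 2σ̂–3σ̂, * = beyond 3σ̂; sign = side of CL): 1:-C, 2:-C, 3:-C, 4:+C, 5:+C, 6:+C, 7:-C, 8:-B, 9:+B, 10:+C, 11:-*, 12:+C, 13:-C, 14:-C, 15:+C
Rule 1 (one point beyond the 3σ limits) is satisfied at point 11.

rule 1 at point 11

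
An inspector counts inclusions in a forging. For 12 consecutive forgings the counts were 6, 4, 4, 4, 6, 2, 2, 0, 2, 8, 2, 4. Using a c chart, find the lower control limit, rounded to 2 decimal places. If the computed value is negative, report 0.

0.00

c̄ = (6 + 4 + 4 + 4 + 6 + 2 + 2 + 0 + 2 + 8 + 2 + 4) / 12 = 44 / 12 = 3.6667
LCL = c̄ − 3√c̄ = 3.6667 − 3 × 1.9149 = -2.0779 → 0 (cannot be negative)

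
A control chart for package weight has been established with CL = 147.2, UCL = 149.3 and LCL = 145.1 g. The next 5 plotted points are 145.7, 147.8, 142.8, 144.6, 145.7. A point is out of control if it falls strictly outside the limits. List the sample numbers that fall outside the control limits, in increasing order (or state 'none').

Compare each point to [145.1, 149.3]: sample 3 = 142.8 < LCL; sample 4 = 144.6 < LCL.

3, 4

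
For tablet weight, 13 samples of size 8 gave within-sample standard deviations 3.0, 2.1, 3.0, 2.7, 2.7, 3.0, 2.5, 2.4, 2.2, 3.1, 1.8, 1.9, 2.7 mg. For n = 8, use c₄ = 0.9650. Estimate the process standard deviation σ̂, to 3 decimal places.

2.639

s̄ = (3.0 + 2.1 + 3.0 + 2.7 + 2.7 + 3.0 + 2.5 + 2.4 + 2.2 + 3.1 + 1.8 + 1.9 + 2.7) / 13 = 2.5462
σ̂ = s̄ / c₄ = 2.5462 / 0.9650 = 2.6385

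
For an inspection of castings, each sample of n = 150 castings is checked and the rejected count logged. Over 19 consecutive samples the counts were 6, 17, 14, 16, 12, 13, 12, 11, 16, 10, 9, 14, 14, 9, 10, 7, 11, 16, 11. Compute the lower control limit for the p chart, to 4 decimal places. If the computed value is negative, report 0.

0.0135

p̄ = Σdᵢ / (k·n) = 228 / (19 × 150) = 0.08000
LCL = p̄ − 3·√(p̄(1−p̄)/n) = 0.08000 − 3 × 0.02215 = 0.01355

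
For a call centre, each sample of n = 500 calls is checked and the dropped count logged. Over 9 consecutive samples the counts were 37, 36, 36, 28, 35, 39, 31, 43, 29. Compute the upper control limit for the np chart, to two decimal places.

p̄ = Σdᵢ / (k·n) = 314 / (9 × 500) = 0.06978
UCL = np̄ + 3·√(np̄(1−p̄)) = 34.8889 + 3 × √(34.8889×0.93022) = 34.8889 + 3 × 5.6969 = 51.9795

51.98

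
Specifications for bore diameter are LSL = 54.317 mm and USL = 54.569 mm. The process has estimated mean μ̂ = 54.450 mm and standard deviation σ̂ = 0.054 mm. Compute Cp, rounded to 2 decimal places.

0.78

Cp = (USL − LSL) / (6σ̂) = (54.569 − 54.317) / (6 × 0.054) = 0.2520 / 0.3240 = 0.7778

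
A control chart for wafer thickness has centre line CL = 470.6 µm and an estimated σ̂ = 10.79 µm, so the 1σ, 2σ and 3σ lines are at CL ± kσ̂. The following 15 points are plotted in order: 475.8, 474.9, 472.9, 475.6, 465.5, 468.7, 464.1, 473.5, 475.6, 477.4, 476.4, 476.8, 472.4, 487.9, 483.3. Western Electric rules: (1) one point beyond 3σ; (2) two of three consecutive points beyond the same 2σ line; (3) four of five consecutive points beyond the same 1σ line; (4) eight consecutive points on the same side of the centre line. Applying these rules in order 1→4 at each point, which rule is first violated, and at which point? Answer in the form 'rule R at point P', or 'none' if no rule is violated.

Zone of each point (C = within 1σ̂, B = 1σ̂–2σ̂, A = 2σ̂–3σ̂, * = beyond 3σ̂; sign = side of CL): 1:+C, 2:+C, 3:+C, 4:+C, 5:-C, 6:-C, 7:-C, 8:+C, 9:+C, 10:+C, 11:+C, 12:+C, 13:+C, 14:+B, 15:+B
Rule 4 (eight consecutive points on the same side of the centre line) is satisfied at point 15.

rule 4 at point 15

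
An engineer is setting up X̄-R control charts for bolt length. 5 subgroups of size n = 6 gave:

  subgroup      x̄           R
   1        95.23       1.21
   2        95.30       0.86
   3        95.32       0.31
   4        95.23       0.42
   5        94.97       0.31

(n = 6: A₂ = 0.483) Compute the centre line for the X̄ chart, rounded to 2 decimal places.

95.21

X̄̄ = (95.23 + 95.30 + 95.32 + 95.23 + 94.97) / 5 = 476.0500 / 5 = 95.2100
CL = X̄̄ = 95.2100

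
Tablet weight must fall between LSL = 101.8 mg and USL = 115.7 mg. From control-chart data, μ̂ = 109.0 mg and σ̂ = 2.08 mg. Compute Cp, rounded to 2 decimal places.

1.11

Cp = (USL − LSL) / (6σ̂) = (115.7 − 101.8) / (6 × 2.08) = 13.9000 / 12.4800 = 1.1138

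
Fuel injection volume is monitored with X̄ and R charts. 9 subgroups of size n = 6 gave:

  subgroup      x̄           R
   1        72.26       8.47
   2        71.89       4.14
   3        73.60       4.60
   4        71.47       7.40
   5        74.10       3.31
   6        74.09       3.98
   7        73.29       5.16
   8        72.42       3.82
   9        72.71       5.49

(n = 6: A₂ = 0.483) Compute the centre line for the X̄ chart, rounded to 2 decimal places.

72.87

X̄̄ = (72.26 + 71.89 + 73.60 + 71.47 + 74.10 + 74.09 + 73.29 + 72.42 + 72.71) / 9 = 655.8300 / 9 = 72.8700
CL = X̄̄ = 72.8700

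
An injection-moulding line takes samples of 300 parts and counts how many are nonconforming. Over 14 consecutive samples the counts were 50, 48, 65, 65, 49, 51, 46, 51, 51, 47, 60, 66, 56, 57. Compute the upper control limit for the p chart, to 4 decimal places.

0.2482

p̄ = Σdᵢ / (k·n) = 762 / (14 × 300) = 0.18143
UCL = p̄ + 3·√(p̄(1−p̄)/n) = 0.18143 + 3 × √(0.18143×0.81857/300) = 0.18143 + 3 × 0.02225 = 0.24818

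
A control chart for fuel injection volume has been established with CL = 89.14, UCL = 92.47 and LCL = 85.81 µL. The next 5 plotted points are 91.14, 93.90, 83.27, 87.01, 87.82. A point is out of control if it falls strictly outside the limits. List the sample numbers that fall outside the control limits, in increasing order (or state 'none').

Compare each point to [85.81, 92.47]: sample 2 = 93.90 > UCL; sample 3 = 83.27 < LCL.

2, 3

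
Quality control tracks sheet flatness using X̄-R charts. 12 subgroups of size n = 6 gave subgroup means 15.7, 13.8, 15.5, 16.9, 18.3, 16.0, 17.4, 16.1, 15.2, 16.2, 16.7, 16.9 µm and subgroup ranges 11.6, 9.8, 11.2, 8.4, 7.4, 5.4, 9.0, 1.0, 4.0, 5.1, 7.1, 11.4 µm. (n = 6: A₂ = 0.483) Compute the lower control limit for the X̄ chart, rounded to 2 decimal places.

X̄̄ = (15.7 + 13.8 + 15.5 + 16.9 + 18.3 + 16.0 + 17.4 + 16.1 + 15.2 + 16.2 + 16.7 + 16.9) / 12 = 194.7000 / 12 = 16.2250
R̄ = (11.6 + 9.8 + 11.2 + 8.4 + 7.4 + 5.4 + 9.0 + 1.0 + 4.0 + 5.1 + 7.1 + 11.4) / 12 = 91.4000 / 12 = 7.6167
LCL = X̄̄ − A₂·R̄ = 16.2250 − 0.483 × 7.6167 = 12.5461

12.55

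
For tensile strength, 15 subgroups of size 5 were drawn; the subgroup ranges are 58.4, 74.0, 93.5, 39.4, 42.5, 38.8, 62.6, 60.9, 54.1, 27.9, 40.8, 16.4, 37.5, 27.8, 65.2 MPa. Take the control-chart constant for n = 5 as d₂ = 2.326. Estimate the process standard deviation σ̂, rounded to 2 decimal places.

21.20

R̄ = (58.4 + 74.0 + 93.5 + 39.4 + 42.5 + 38.8 + 62.6 + 60.9 + 54.1 + 27.9 + 40.8 + 16.4 + 37.5 + 27.8 + 65.2) / 15 = 49.3200
σ̂ = R̄ / d₂ = 49.3200 / 2.326 = 21.2038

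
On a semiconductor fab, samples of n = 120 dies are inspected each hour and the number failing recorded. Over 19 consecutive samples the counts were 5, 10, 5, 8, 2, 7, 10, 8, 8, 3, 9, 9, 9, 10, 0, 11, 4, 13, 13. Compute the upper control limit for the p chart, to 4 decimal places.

p̄ = Σdᵢ / (k·n) = 144 / (19 × 120) = 0.06316
UCL = p̄ + 3·√(p̄(1−p̄)/n) = 0.06316 + 3 × √(0.06316×0.93684/120) = 0.06316 + 3 × 0.02221 = 0.12977

0.1298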